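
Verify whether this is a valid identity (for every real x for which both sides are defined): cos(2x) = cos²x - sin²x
Yes, this is an identity.

Claim: cos(2x) = cos²x - sin²x.
Reasoning: Put y = x in the addition formula cos(x+y) = cos(x)cos(y) - sin(x)sin(y): cos(2x) = cos²x - sin²x.
So the two sides agree for every real x for which both sides are defined.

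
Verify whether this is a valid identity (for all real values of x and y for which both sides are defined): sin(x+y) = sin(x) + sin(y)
No, this is NOT an identity.

Claim: sin(x+y) = sin(x) + sin(y).
Test a specific point where both sides are defined: x = 2π/3, y = -π/3.
LHS = sin(x+y) ≈ 0.8660
RHS = sin(x) + sin(y) ≈ 0.0000
Since 0.8660 ≠ 0.0000, the equation fails at this point, so it cannot hold for all real values of x and y for which both sides are defined.
The correct expansion is sin(x+y) = sin(x)cos(y) + cos(x)sin(y); sine is not additive.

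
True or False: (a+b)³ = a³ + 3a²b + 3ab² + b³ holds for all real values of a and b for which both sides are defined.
Claim: (a+b)³ = a³ + 3a²b + 3ab² + b³.
Reasoning: (a+b)³ = (a+b)(a+b)² = (a+b)(a² + 2ab + b²) = a³ + 2a²b + ab² + a²b + 2ab² + b³ = a³ + 3a²b + 3ab² + b³.
So the two sides agree for all real values of a and b for which both sides are defined.

Conclusion: True.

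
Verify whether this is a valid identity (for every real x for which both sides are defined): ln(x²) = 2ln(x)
Yes, this is an identity.

Claim: ln(x²) = 2ln(x).
Reasoning: The right side requires x > 0. For x > 0, x² = (e^(ln x))² = e^(2ln x), so ln(x²) = 2ln(x). (For x < 0 the right side is undefined, so those values are outside the claim.)
So the two sides agree for every real x for which both sides are defined.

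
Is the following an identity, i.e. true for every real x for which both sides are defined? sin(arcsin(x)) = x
Claim: sin(arcsin(x)) = x.
Reasoning: For -1 ≤ x ≤ 1 (where arcsin is defined), arcsin(x) is by definition an angle whose sine equals x. Taking the sine of that angle returns x. (Note the other order, arcsin(sin x) = x, is NOT an identity.)
So the two sides agree for every real x for which both sides are defined.

Conclusion: Yes, this is an identity.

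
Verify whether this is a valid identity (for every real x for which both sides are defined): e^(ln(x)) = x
Yes, this is an identity.

Claim: e^(ln(x)) = x.
Reasoning: For x > 0, ln(x) is by definition the exponent p such that e^p = x. Raising e to that exponent therefore returns x: e^(ln x) = x.
So the two sides agree for every real x for which both sides are defined.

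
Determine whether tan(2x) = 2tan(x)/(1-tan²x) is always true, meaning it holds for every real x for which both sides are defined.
Claim: tan(2x) = 2tan(x)/(1-tan²x).
Reasoning: tan(2x) = sin(2x)/cos(2x) = 2sin(x)cos(x) / (cos²x - sin²x). Divide numerator and denominator by cos²x: 2tan(x) / (1 - tan²x).
So the two sides agree for every real x for which both sides are defined.

Conclusion: Yes, this is an identity.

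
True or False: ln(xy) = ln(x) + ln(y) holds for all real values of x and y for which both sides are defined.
True.

Claim: ln(xy) = ln(x) + ln(y).
Reasoning: Both sides are simultaneously defined only when x, y > 0. Write x = e^p, y = e^q (p = ln x, q = ln y). Then xy = e^p · e^q = e^(p+q), so ln(xy) = p + q = ln(x) + ln(y).
So the two sides agree for all real values of x and y for which both sides are defined.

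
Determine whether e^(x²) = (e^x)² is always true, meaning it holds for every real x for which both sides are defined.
No, this is NOT an identity.

Claim: e^(x²) = (e^x)².
Test a specific point where both sides are defined: x = -3.
LHS = e^(x²) ≈ 8103.0839
RHS = (e^x)² ≈ 0.0025
Since 8103.0839 ≠ 0.0025, the equation fails at this point, so it cannot hold for every real x for which both sides are defined.
(e^x)² = e^(2x), and 2x ≠ x² in general.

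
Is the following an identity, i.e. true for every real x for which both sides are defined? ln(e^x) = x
Claim: ln(e^x) = x.
Reasoning: ln is the inverse of the exponential: ln(e^x) asks for the exponent p with e^p = e^x, and since e^p is one-to-one that exponent is p = x.
So the two sides agree for every real x for which both sides are defined.

Conclusion: Yes, this is an identity.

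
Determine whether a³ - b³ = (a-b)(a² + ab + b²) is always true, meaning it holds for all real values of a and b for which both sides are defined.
Claim: a³ - b³ = (a-b)(a² + ab + b²).
Reasoning: Expand the right side: (a-b)(a² + ab + b²) = a³ + a²b + ab² - a²b - ab² - b³ = a³ - b³ (the middle terms cancel in pairs).
So the two sides agree for all real values of a and b for which both sides are defined.

Conclusion: Yes, this is an identity.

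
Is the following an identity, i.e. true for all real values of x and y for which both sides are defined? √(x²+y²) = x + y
Claim: √(x²+y²) = x + y.
Test a specific point where both sides are defined: x = 3/2, y = 2.
LHS = √(x²+y²) ≈ 2.5000
RHS = x + y ≈ 3.5000
Since 2.5000 ≠ 3.5000, the equation fails at this point, so it cannot hold for all real values of x and y for which both sides are defined.
(x+y)² = x² + 2xy + y², not x² + y², so the square root does not split this way.

Conclusion: No, this is NOT an identity.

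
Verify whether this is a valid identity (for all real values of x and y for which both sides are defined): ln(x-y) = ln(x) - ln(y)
No, this is NOT an identity.

Claim: ln(x-y) = ln(x) - ln(y).
Test a specific point where both sides are defined: x = 3, y = 3/2.
LHS = ln(x-y) ≈ 0.4055
RHS = ln(x) - ln(y) ≈ 0.6931
Since 0.4055 ≠ 0.6931, the equation fails at this point, so it cannot hold for all real values of x and y for which both sides are defined.
ln(x) - ln(y) = ln(x/y), not ln(x-y).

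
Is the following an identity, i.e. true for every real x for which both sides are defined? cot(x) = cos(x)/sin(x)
Yes, this is an identity.

Claim: cot(x) = cos(x)/sin(x).
Reasoning: cot(x) is defined as 1/tan(x) = 1/(sin(x)/cos(x)) = cos(x)/sin(x), wherever sin(x) ≠ 0.
So the two sides agree for every real x for which both sides are defined.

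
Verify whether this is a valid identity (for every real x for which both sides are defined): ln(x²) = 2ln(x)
Yes, this is an identity.

Claim: ln(x²) = 2ln(x).
Reasoning: The right side requires x > 0. For x > 0, x² = (e^(ln x))² = e^(2ln x), so ln(x²) = 2ln(x). (For x < 0 the right side is undefined, so those values are outside the claim.)
So the two sides agree for every real x for which both sides are defined.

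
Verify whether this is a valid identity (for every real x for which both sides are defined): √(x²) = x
No, this is NOT an identity.

Claim: √(x²) = x.
Test a specific point where both sides are defined: x = -1.
LHS = √(x²) ≈ 1.0000
RHS = x ≈ -1.0000
Since 1.0000 ≠ -1.0000, the equation fails at this point, so it cannot hold for every real x for which both sides are defined.
√(x²) = |x|, which differs from x whenever x < 0 (both sides are defined for every real x).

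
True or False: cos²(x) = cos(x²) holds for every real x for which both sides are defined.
Claim: cos²(x) = cos(x²).
Test a specific point where both sides are defined: x = 2π/3.
LHS = cos²(x) ≈ 0.2500
RHS = cos(x²) ≈ -0.3202
Since 0.2500 ≠ -0.3202, the equation fails at this point, so it cannot hold for every real x for which both sides are defined.
cos²(x) means (cos x)², squaring the output; cos(x²) squares the input. These are different functions.

Conclusion: False.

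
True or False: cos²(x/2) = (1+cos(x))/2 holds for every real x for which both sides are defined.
Claim: cos²(x/2) = (1+cos(x))/2.
Reasoning: Use cos(2θ) = 2cos²θ - 1 with θ = x/2: cos(x) = 2cos²(x/2) - 1. Solving for cos²(x/2) gives (1 + cos(x))/2.
So the two sides agree for every real x for which both sides are defined.

Conclusion: True.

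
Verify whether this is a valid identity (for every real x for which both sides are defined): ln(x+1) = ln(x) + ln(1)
No, this is NOT an identity.

Claim: ln(x+1) = ln(x) + ln(1).
Test a specific point where both sides are defined: x = 4.
LHS = ln(x+1) ≈ 1.6094
RHS = ln(x) + ln(1) ≈ 1.3863
Since 1.6094 ≠ 1.3863, the equation fails at this point, so it cannot hold for every real x for which both sides are defined.
ln(1) = 0, so the right side is just ln(x), which differs from ln(x+1).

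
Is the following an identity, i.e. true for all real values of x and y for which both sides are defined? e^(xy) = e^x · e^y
Claim: e^(xy) = e^x · e^y.
Test a specific point where both sides are defined: x = 1/2, y = 1/2.
LHS = e^(xy) ≈ 1.2840
RHS = e^x · e^y ≈ 2.7183
Since 1.2840 ≠ 2.7183, the equation fails at this point, so it cannot hold for all real values of x and y for which both sides are defined.
e^x · e^y = e^(x+y), not e^(xy).

Conclusion: No, this is NOT an identity.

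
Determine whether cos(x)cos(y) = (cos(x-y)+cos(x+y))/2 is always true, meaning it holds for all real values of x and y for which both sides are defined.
Yes, this is an identity.

Claim: cos(x)cos(y) = (cos(x-y)+cos(x+y))/2.
Reasoning: cos(x-y) = cos(x)cos(y) + sin(x)sin(y) and cos(x+y) = cos(x)cos(y) - sin(x)sin(y). Adding, cos(x-y) + cos(x+y) = 2cos(x)cos(y); divide by 2.
So the two sides agree for all real values of x and y for which both sides are defined.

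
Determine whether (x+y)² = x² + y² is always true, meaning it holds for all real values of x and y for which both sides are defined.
Claim: (x+y)² = x² + y².
Test a specific point where both sides are defined: x = 4, y = 3/2.
LHS = (x+y)² ≈ 30.2500
RHS = x² + y² ≈ 18.2500
Since 30.2500 ≠ 18.2500, the equation fails at this point, so it cannot hold for all real values of x and y for which both sides are defined.
The correct expansion is (x+y)² = x² + 2xy + y²; the cross term 2xy is missing.

Conclusion: No, this is NOT an identity.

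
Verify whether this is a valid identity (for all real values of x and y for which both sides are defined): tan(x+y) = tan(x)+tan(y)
Claim: tan(x+y) = tan(x)+tan(y).
Test a specific point where both sides are defined: x = 3π/4, y = π/6.
LHS = tan(x+y) ≈ -0.2679
RHS = tan(x)+tan(y) ≈ -0.4226
Since -0.2679 ≠ -0.4226, the equation fails at this point, so it cannot hold for all real values of x and y for which both sides are defined.
The correct formula is tan(x+y) = (tan(x) + tan(y))/(1 - tan(x)tan(y)).

Conclusion: No, this is NOT an identity.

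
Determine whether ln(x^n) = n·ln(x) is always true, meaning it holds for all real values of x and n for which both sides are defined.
Claim: ln(x^n) = n·ln(x).
Reasoning: The right side requires x > 0. For x > 0, x^n = (e^(ln x))^n = e^(n·ln x), so taking ln of both sides gives ln(x^n) = n·ln(x).
So the two sides agree for all real values of x and n for which both sides are defined.

Conclusion: Yes, this is an identity.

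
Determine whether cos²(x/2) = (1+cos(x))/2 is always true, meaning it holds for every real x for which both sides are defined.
Yes, this is an identity.

Claim: cos²(x/2) = (1+cos(x))/2.
Reasoning: Use cos(2θ) = 2cos²θ - 1 with θ = x/2: cos(x) = 2cos²(x/2) - 1. Solving for cos²(x/2) gives (1 + cos(x))/2.
So the two sides agree for every real x for which both sides are defined.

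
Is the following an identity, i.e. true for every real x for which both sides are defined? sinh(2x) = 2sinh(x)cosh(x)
Claim: sinh(2x) = 2sinh(x)cosh(x).
Reasoning: 2sinh(x)cosh(x) = 2 · (e^x - e^-x)/2 · (e^x + e^-x)/2 = (e^(2x) - e^(-2x))/2 = sinh(2x).
So the two sides agree for every real x for which both sides are defined.

Conclusion: Yes, this is an identity.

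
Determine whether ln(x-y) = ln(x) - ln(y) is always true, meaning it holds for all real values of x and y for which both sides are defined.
No, this is NOT an identity.

Claim: ln(x-y) = ln(x) - ln(y).
Test a specific point where both sides are defined: x = 3, y = 3/2.
LHS = ln(x-y) ≈ 0.4055
RHS = ln(x) - ln(y) ≈ 0.6931
Since 0.4055 ≠ 0.6931, the equation fails at this point, so it cannot hold for all real values of x and y for which both sides are defined.
ln(x) - ln(y) = ln(x/y), not ln(x-y).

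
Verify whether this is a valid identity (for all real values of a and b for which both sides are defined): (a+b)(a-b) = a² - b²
Claim: (a+b)(a-b) = a² - b².
Reasoning: Expand: (a+b)(a-b) = a² - ab + ba - b² = a² - b² (the cross terms cancel).
So the two sides agree for all real values of a and b for which both sides are defined.

Conclusion: Yes, this is an identity.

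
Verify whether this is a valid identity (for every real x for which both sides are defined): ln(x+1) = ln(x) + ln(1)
No, this is NOT an identity.

Claim: ln(x+1) = ln(x) + ln(1).
Test a specific point where both sides are defined: x = 1/2.
LHS = ln(x+1) ≈ 0.4055
RHS = ln(x) + ln(1) ≈ -0.6931
Since 0.4055 ≠ -0.6931, the equation fails at this point, so it cannot hold for every real x for which both sides are defined.
ln(1) = 0, so the right side is just ln(x), which differs from ln(x+1).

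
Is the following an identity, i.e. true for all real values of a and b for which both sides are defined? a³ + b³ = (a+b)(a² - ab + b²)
Yes, this is an identity.

Claim: a³ + b³ = (a+b)(a² - ab + b²).
Reasoning: Expand the right side: (a+b)(a² - ab + b²) = a³ - a²b + ab² + a²b - ab² + b³ = a³ + b³ (the middle terms cancel in pairs).
So the two sides agree for all real values of a and b for which both sides are defined.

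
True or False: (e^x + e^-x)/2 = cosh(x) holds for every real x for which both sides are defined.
Claim: (e^x + e^-x)/2 = cosh(x).
Reasoning: This is exactly the definition of the hyperbolic cosine: cosh(x) := (e^x + e^-x)/2.
So the two sides agree for every real x for which both sides are defined.

Conclusion: True.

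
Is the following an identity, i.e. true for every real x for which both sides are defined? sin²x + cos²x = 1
Yes, this is an identity.

Claim: sin²x + cos²x = 1.
Reasoning: The point (cos x, sin x) lies on the unit circle X² + Y² = 1, so cos²x + sin²x = 1 for every real x.
So the two sides agree for every real x for which both sides are defined.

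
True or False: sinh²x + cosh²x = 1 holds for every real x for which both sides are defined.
Claim: sinh²x + cosh²x = 1.
Test a specific point where both sides are defined: x = -2.
LHS = sinh²x + cosh²x ≈ 27.3082
RHS = 1 ≈ 1.0000
Since 27.3082 ≠ 1.0000, the equation fails at this point, so it cannot hold for every real x for which both sides are defined.
The correct hyperbolic identity is cosh²x - sinh²x = 1 (a difference); the sum sinh²x + cosh²x equals cosh(2x).

Conclusion: False.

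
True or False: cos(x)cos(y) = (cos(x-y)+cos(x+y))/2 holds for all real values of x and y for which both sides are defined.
True.

Claim: cos(x)cos(y) = (cos(x-y)+cos(x+y))/2.
Reasoning: cos(x-y) = cos(x)cos(y) + sin(x)sin(y) and cos(x+y) = cos(x)cos(y) - sin(x)sin(y). Adding, cos(x-y) + cos(x+y) = 2cos(x)cos(y); divide by 2.
So the two sides agree for all real values of x and y for which both sides are defined.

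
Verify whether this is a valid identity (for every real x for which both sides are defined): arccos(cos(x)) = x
Claim: arccos(cos(x)) = x.
Test a specific point where both sides are defined: x = -π/6.
LHS = arccos(cos(x)) ≈ 0.5236
RHS = x ≈ -0.5236
Since 0.5236 ≠ -0.5236, the equation fails at this point, so it cannot hold for every real x for which both sides are defined.
arccos only returns values in [0, π], so arccos(cos(x)) = x holds only for x in that interval, not for all real x.

Conclusion: No, this is NOT an identity.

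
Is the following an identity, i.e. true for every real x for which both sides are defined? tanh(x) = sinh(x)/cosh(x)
Yes, this is an identity.

Claim: tanh(x) = sinh(x)/cosh(x).
Reasoning: tanh(x) is defined as sinh(x)/cosh(x) = (e^x - e^-x)/(e^x + e^-x); cosh(x) ≥ 1 is never zero, so this holds for every real x.
So the two sides agree for every real x for which both sides are defined.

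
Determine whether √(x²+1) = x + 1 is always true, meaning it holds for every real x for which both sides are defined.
No, this is NOT an identity.

Claim: √(x²+1) = x + 1.
Test a specific point where both sides are defined: x = -3.
LHS = √(x²+1) ≈ 3.1623
RHS = x + 1 ≈ -2.0000
Since 3.1623 ≠ -2.0000, the equation fails at this point, so it cannot hold for every real x for which both sides are defined.
(x+1)² = x² + 2x + 1 ≠ x² + 1 unless x = 0.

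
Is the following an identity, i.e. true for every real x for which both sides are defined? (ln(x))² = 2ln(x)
Claim: (ln(x))² = 2ln(x).
Test a specific point where both sides are defined: x = 3.
LHS = (ln(x))² ≈ 1.2069
RHS = 2ln(x) ≈ 2.1972
Since 1.2069 ≠ 2.1972, the equation fails at this point, so it cannot hold for every real x for which both sides are defined.
2ln(x) equals ln(x²), which is not the same as (ln x)².

Conclusion: No, this is NOT an identity.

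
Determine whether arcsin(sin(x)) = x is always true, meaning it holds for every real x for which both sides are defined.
No, this is NOT an identity.

Claim: arcsin(sin(x)) = x.
Test a specific point where both sides are defined: x = 2π/3.
LHS = arcsin(sin(x)) ≈ 1.0472
RHS = x ≈ 2.0944
Since 1.0472 ≠ 2.0944, the equation fails at this point, so it cannot hold for every real x for which both sides are defined.
arcsin only returns values in [-π/2, π/2], so arcsin(sin(x)) = x holds only for x in that interval, not for all real x.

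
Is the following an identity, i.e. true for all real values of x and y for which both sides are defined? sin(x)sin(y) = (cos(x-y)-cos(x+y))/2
Yes, this is an identity.

Claim: sin(x)sin(y) = (cos(x-y)-cos(x+y))/2.
Reasoning: cos(x-y) = cos(x)cos(y) + sin(x)sin(y) and cos(x+y) = cos(x)cos(y) - sin(x)sin(y). Subtracting, cos(x-y) - cos(x+y) = 2sin(x)sin(y); divide by 2.
So the two sides agree for all real values of x and y for which both sides are defined.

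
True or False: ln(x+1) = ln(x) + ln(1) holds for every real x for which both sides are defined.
False.

Claim: ln(x+1) = ln(x) + ln(1).
Test a specific point where both sides are defined: x = 3/2.
LHS = ln(x+1) ≈ 0.9163
RHS = ln(x) + ln(1) ≈ 0.4055
Since 0.9163 ≠ 0.4055, the equation fails at this point, so it cannot hold for every real x for which both sides are defined.
ln(1) = 0, so the right side is just ln(x), which differs from ln(x+1).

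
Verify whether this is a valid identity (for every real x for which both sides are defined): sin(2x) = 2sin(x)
Claim: sin(2x) = 2sin(x).
Test a specific point where both sides are defined: x = π/2.
LHS = sin(2x) ≈ 0.0000
RHS = 2sin(x) ≈ 2.0000
Since 0.0000 ≠ 2.0000, the equation fails at this point, so it cannot hold for every real x for which both sides are defined.
The correct double-angle formula is sin(2x) = 2sin(x)cos(x).

Conclusion: No, this is NOT an identity.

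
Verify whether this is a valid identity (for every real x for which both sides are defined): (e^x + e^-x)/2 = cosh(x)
Yes, this is an identity.

Claim: (e^x + e^-x)/2 = cosh(x).
Reasoning: This is exactly the definition of the hyperbolic cosine: cosh(x) := (e^x + e^-x)/2.
So the two sides agree for every real x for which both sides are defined.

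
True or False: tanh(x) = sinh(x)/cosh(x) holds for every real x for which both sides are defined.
Claim: tanh(x) = sinh(x)/cosh(x).
Reasoning: tanh(x) is defined as sinh(x)/cosh(x) = (e^x - e^-x)/(e^x + e^-x); cosh(x) ≥ 1 is never zero, so this holds for every real x.
So the two sides agree for every real x for which both sides are defined.

Conclusion: True.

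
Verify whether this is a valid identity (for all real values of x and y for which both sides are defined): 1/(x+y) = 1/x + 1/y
Claim: 1/(x+y) = 1/x + 1/y.
Test a specific point where both sides are defined: x = 5, y = 3/2.
LHS = 1/(x+y) ≈ 0.1538
RHS = 1/x + 1/y ≈ 0.8667
Since 0.1538 ≠ 0.8667, the equation fails at this point, so it cannot hold for all real values of x and y for which both sides are defined.
1/x + 1/y = (x+y)/(xy), which is not 1/(x+y).

Conclusion: No, this is NOT an identity.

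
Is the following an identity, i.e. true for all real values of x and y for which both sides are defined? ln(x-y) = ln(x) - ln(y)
No, this is NOT an identity.

Claim: ln(x-y) = ln(x) - ln(y).
Test a specific point where both sides are defined: x = 2, y = 3/2.
LHS = ln(x-y) ≈ -0.6931
RHS = ln(x) - ln(y) ≈ 0.2877
Since -0.6931 ≠ 0.2877, the equation fails at this point, so it cannot hold for all real values of x and y for which both sides are defined.
ln(x) - ln(y) = ln(x/y), not ln(x-y).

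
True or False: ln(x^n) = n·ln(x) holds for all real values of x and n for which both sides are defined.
Claim: ln(x^n) = n·ln(x).
Reasoning: The right side requires x > 0. For x > 0, x^n = (e^(ln x))^n = e^(n·ln x), so taking ln of both sides gives ln(x^n) = n·ln(x).
So the two sides agree for all real values of x and n for which both sides are defined.

Conclusion: True.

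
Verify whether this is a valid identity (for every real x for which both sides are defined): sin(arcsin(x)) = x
Claim: sin(arcsin(x)) = x.
Reasoning: For -1 ≤ x ≤ 1 (where arcsin is defined), arcsin(x) is by definition an angle whose sine equals x. Taking the sine of that angle returns x. (Note the other order, arcsin(sin x) = x, is NOT an identity.)
So the two sides agree for every real x for which both sides are defined.

Conclusion: Yes, this is an identity.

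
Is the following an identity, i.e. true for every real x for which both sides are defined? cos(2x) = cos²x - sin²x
Claim: cos(2x) = cos²x - sin²x.
Reasoning: Put y = x in the addition formula cos(x+y) = cos(x)cos(y) - sin(x)sin(y): cos(2x) = cos²x - sin²x.
So the two sides agree for every real x for which both sides are defined.

Conclusion: Yes, this is an identity.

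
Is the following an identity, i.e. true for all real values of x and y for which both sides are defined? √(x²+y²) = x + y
Claim: √(x²+y²) = x + y.
Test a specific point where both sides are defined: x = -3, y = 1.
LHS = √(x²+y²) ≈ 3.1623
RHS = x + y ≈ -2.0000
Since 3.1623 ≠ -2.0000, the equation fails at this point, so it cannot hold for all real values of x and y for which both sides are defined.
(x+y)² = x² + 2xy + y², not x² + y², so the square root does not split this way.

Conclusion: No, this is NOT an identity.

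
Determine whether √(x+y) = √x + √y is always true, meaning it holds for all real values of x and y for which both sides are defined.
No, this is NOT an identity.

Claim: √(x+y) = √x + √y.
Test a specific point where both sides are defined: x = 1, y = 3/2.
LHS = √(x+y) ≈ 1.5811
RHS = √x + √y ≈ 2.2247
Since 1.5811 ≠ 2.2247, the equation fails at this point, so it cannot hold for all real values of x and y for which both sides are defined.
Squaring the right side gives x + 2√(xy) + y, not x + y.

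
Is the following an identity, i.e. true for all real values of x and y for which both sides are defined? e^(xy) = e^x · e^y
Claim: e^(xy) = e^x · e^y.
Test a specific point where both sides are defined: x = 3/2, y = -1.
LHS = e^(xy) ≈ 0.2231
RHS = e^x · e^y ≈ 1.6487
Since 0.2231 ≠ 1.6487, the equation fails at this point, so it cannot hold for all real values of x and y for which both sides are defined.
e^x · e^y = e^(x+y), not e^(xy).

Conclusion: No, this is NOT an identity.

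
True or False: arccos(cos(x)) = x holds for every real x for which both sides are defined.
False.

Claim: arccos(cos(x)) = x.
Test a specific point where both sides are defined: x = -π/6.
LHS = arccos(cos(x)) ≈ 0.5236
RHS = x ≈ -0.5236
Since 0.5236 ≠ -0.5236, the equation fails at this point, so it cannot hold for every real x for which both sides are defined.
arccos only returns values in [0, π], so arccos(cos(x)) = x holds only for x in that interval, not for all real x.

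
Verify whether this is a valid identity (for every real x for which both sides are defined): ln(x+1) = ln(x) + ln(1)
Claim: ln(x+1) = ln(x) + ln(1).
Test a specific point where both sides are defined: x = 1.
LHS = ln(x+1) ≈ 0.6931
RHS = ln(x) + ln(1) ≈ 0.0000
Since 0.6931 ≠ 0.0000, the equation fails at this point, so it cannot hold for every real x for which both sides are defined.
ln(1) = 0, so the right side is just ln(x), which differs from ln(x+1).

Conclusion: No, this is NOT an identity.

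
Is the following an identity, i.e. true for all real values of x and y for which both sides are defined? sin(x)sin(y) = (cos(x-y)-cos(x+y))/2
Yes, this is an identity.

Claim: sin(x)sin(y) = (cos(x-y)-cos(x+y))/2.
Reasoning: cos(x-y) = cos(x)cos(y) + sin(x)sin(y) and cos(x+y) = cos(x)cos(y) - sin(x)sin(y). Subtracting, cos(x-y) - cos(x+y) = 2sin(x)sin(y); divide by 2.
So the two sides agree for all real values of x and y for which both sides are defined.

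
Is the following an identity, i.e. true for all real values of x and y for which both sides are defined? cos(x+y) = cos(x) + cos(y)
Claim: cos(x+y) = cos(x) + cos(y).
Test a specific point where both sides are defined: x = -π/6, y = -π/4.
LHS = cos(x+y) ≈ 0.2588
RHS = cos(x) + cos(y) ≈ 1.5731
Since 0.2588 ≠ 1.5731, the equation fails at this point, so it cannot hold for all real values of x and y for which both sides are defined.
The correct expansion is cos(x+y) = cos(x)cos(y) - sin(x)sin(y); cosine is not additive.

Conclusion: No, this is NOT an identity.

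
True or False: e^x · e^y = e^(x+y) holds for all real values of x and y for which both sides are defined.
Claim: e^x · e^y = e^(x+y).
Reasoning: This is the law of exponents for a common base: multiplying powers adds exponents. E.g. from the series, (Σ x^j/j!)(Σ y^k/k!) = Σ_m (Σ_{j+k=m} x^j y^k/(j!k!)) = Σ_m (x+y)^m/m! by the binomial theorem.
So the two sides agree for all real values of x and y for which both sides are defined.

Conclusion: True.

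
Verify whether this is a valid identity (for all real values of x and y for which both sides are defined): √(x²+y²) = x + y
No, this is NOT an identity.

Claim: √(x²+y²) = x + y.
Test a specific point where both sides are defined: x = -3, y = 3.
LHS = √(x²+y²) ≈ 4.2426
RHS = x + y ≈ 0.0000
Since 4.2426 ≠ 0.0000, the equation fails at this point, so it cannot hold for all real values of x and y for which both sides are defined.
(x+y)² = x² + 2xy + y², not x² + y², so the square root does not split this way.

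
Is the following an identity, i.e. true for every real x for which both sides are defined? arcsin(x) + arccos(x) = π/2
Yes, this is an identity.

Claim: arcsin(x) + arccos(x) = π/2.
Reasoning: Both sides are defined for -1 ≤ x ≤ 1. Let θ = arcsin(x), so sin θ = x and θ ∈ [-π/2, π/2]. Then cos(π/2 - θ) = sin θ = x and π/2 - θ ∈ [0, π], which is exactly the range of arccos, so arccos(x) = π/2 - θ. Adding: arcsin(x) + arccos(x) = θ + (π/2 - θ) = π/2.
So the two sides agree for every real x for which both sides are defined.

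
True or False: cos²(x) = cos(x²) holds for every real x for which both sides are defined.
Claim: cos²(x) = cos(x²).
Test a specific point where both sides are defined: x = -π/3.
LHS = cos²(x) ≈ 0.2500
RHS = cos(x²) ≈ 0.4566
Since 0.2500 ≠ 0.4566, the equation fails at this point, so it cannot hold for every real x for which both sides are defined.
cos²(x) means (cos x)², squaring the output; cos(x²) squares the input. These are different functions.

Conclusion: False.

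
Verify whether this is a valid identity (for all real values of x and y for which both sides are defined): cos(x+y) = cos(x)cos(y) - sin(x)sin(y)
Claim: cos(x+y) = cos(x)cos(y) - sin(x)sin(y).
Reasoning: By Euler's formula e^(i(x+y)) = e^(ix)·e^(iy) = (cos x + i·sin x)(cos y + i·sin y). The real part of the left side is cos(x+y); the real part of the product is cos(x)cos(y) - sin(x)sin(y) (since i·i = -1).
So the two sides agree for all real values of x and y for which both sides are defined.

Conclusion: Yes, this is an identity.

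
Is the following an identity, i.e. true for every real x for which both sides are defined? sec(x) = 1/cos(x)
Yes, this is an identity.

Claim: sec(x) = 1/cos(x).
Reasoning: sec(x) is by definition the reciprocal of cos(x), wherever cos(x) ≠ 0.
So the two sides agree for every real x for which both sides are defined.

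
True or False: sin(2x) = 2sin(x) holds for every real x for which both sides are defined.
False.

Claim: sin(2x) = 2sin(x).
Test a specific point where both sides are defined: x = π/6.
LHS = sin(2x) ≈ 0.8660
RHS = 2sin(x) ≈ 1.0000
Since 0.8660 ≠ 1.0000, the equation fails at this point, so it cannot hold for every real x for which both sides are defined.
The correct double-angle formula is sin(2x) = 2sin(x)cos(x).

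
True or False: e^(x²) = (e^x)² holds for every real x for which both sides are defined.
Claim: e^(x²) = (e^x)².
Test a specific point where both sides are defined: x = 1/2.
LHS = e^(x²) ≈ 1.2840
RHS = (e^x)² ≈ 2.7183
Since 1.2840 ≠ 2.7183, the equation fails at this point, so it cannot hold for every real x for which both sides are defined.
(e^x)² = e^(2x), and 2x ≠ x² in general.

Conclusion: False.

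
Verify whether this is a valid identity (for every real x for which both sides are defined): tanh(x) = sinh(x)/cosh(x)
Yes, this is an identity.

Claim: tanh(x) = sinh(x)/cosh(x).
Reasoning: tanh(x) is defined as sinh(x)/cosh(x) = (e^x - e^-x)/(e^x + e^-x); cosh(x) ≥ 1 is never zero, so this holds for every real x.
So the two sides agree for every real x for which both sides are defined.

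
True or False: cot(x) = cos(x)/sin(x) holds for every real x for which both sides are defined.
Claim: cot(x) = cos(x)/sin(x).
Reasoning: cot(x) is defined as 1/tan(x) = 1/(sin(x)/cos(x)) = cos(x)/sin(x), wherever sin(x) ≠ 0.
So the two sides agree for every real x for which both sides are defined.

Conclusion: True.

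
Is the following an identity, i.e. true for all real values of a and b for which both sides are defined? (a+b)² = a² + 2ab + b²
Claim: (a+b)² = a² + 2ab + b².
Reasoning: Expand: (a+b)² = (a+b)(a+b) = a·a + a·b + b·a + b·b = a² + 2ab + b².
So the two sides agree for all real values of a and b for which both sides are defined.

Conclusion: Yes, this is an identity.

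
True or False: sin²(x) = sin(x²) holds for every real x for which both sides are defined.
Claim: sin²(x) = sin(x²).
Test a specific point where both sides are defined: x = π/4.
LHS = sin²(x) ≈ 0.5000
RHS = sin(x²) ≈ 0.5785
Since 0.5000 ≠ 0.5785, the equation fails at this point, so it cannot hold for every real x for which both sides are defined.
sin²(x) means (sin x)², squaring the output; sin(x²) squares the input. These are different functions.

Conclusion: False.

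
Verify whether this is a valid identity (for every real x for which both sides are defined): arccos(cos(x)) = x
Claim: arccos(cos(x)) = x.
Test a specific point where both sides are defined: x = -π/2.
LHS = arccos(cos(x)) ≈ 1.5708
RHS = x ≈ -1.5708
Since 1.5708 ≠ -1.5708, the equation fails at this point, so it cannot hold for every real x for which both sides are defined.
arccos only returns values in [0, π], so arccos(cos(x)) = x holds only for x in that interval, not for all real x.

Conclusion: No, this is NOT an identity.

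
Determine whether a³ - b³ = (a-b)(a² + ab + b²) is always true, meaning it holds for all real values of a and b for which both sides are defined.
Yes, this is an identity.

Claim: a³ - b³ = (a-b)(a² + ab + b²).
Reasoning: Expand the right side: (a-b)(a² + ab + b²) = a³ + a²b + ab² - a²b - ab² - b³ = a³ - b³ (the middle terms cancel in pairs).
So the two sides agree for all real values of a and b for which both sides are defined.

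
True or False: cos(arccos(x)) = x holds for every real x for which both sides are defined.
Claim: cos(arccos(x)) = x.
Reasoning: For -1 ≤ x ≤ 1 (where arccos is defined), arccos(x) is by definition an angle whose cosine equals x. Taking the cosine of that angle returns x. (Note the other order, arccos(cos x) = x, is NOT an identity.)
So the two sides agree for every real x for which both sides are defined.

Conclusion: True.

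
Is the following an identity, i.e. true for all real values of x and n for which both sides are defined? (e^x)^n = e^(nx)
Yes, this is an identity.

Claim: (e^x)^n = e^(nx).
Reasoning: e^x is a positive real number, and for a positive base B and real exponent n, B^n = e^(n·ln B). With B = e^x, ln B = x, so (e^x)^n = e^(n·x).
So the two sides agree for all real values of x and n for which both sides are defined.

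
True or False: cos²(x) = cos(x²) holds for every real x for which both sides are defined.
False.

Claim: cos²(x) = cos(x²).
Test a specific point where both sides are defined: x = π/2.
LHS = cos²(x) ≈ 0.0000
RHS = cos(x²) ≈ -0.7812
Since 0.0000 ≠ -0.7812, the equation fails at this point, so it cannot hold for every real x for which both sides are defined.
cos²(x) means (cos x)², squaring the output; cos(x²) squares the input. These are different functions.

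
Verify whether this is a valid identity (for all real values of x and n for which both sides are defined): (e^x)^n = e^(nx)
Claim: (e^x)^n = e^(nx).
Reasoning: e^x is a positive real number, and for a positive base B and real exponent n, B^n = e^(n·ln B). With B = e^x, ln B = x, so (e^x)^n = e^(n·x).
So the two sides agree for all real values of x and n for which both sides are defined.

Conclusion: Yes, this is an identity.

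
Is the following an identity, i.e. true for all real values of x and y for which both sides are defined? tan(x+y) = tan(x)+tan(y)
No, this is NOT an identity.

Claim: tan(x+y) = tan(x)+tan(y).
Test a specific point where both sides are defined: x = 2π/3, y = 2π/3.
LHS = tan(x+y) ≈ 1.7321
RHS = tan(x)+tan(y) ≈ -3.4641
Since 1.7321 ≠ -3.4641, the equation fails at this point, so it cannot hold for all real values of x and y for which both sides are defined.
The correct formula is tan(x+y) = (tan(x) + tan(y))/(1 - tan(x)tan(y)).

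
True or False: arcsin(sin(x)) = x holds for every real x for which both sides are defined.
Claim: arcsin(sin(x)) = x.
Test a specific point where both sides are defined: x = 2π/3.
LHS = arcsin(sin(x)) ≈ 1.0472
RHS = x ≈ 2.0944
Since 1.0472 ≠ 2.0944, the equation fails at this point, so it cannot hold for every real x for which both sides are defined.
arcsin only returns values in [-π/2, π/2], so arcsin(sin(x)) = x holds only for x in that interval, not for all real x.

Conclusion: False.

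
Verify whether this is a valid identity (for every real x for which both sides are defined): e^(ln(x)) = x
Yes, this is an identity.

Claim: e^(ln(x)) = x.
Reasoning: For x > 0, ln(x) is by definition the exponent p such that e^p = x. Raising e to that exponent therefore returns x: e^(ln x) = x.
So the two sides agree for every real x for which both sides are defined.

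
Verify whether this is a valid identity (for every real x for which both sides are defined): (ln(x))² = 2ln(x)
Claim: (ln(x))² = 2ln(x).
Test a specific point where both sides are defined: x = 3/2.
LHS = (ln(x))² ≈ 0.1644
RHS = 2ln(x) ≈ 0.8109
Since 0.1644 ≠ 0.8109, the equation fails at this point, so it cannot hold for every real x for which both sides are defined.
2ln(x) equals ln(x²), which is not the same as (ln x)².

Conclusion: No, this is NOT an identity.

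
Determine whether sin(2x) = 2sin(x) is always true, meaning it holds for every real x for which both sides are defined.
Claim: sin(2x) = 2sin(x).
Test a specific point where both sides are defined: x = π/4.
LHS = sin(2x) ≈ 1.0000
RHS = 2sin(x) ≈ 1.4142
Since 1.0000 ≠ 1.4142, the equation fails at this point, so it cannot hold for every real x for which both sides are defined.
The correct double-angle formula is sin(2x) = 2sin(x)cos(x).

Conclusion: No, this is NOT an identity.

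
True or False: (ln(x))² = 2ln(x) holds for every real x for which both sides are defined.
False.

Claim: (ln(x))² = 2ln(x).
Test a specific point where both sides are defined: x = 5.
LHS = (ln(x))² ≈ 2.5903
RHS = 2ln(x) ≈ 3.2189
Since 2.5903 ≠ 3.2189, the equation fails at this point, so it cannot hold for every real x for which both sides are defined.
2ln(x) equals ln(x²), which is not the same as (ln x)².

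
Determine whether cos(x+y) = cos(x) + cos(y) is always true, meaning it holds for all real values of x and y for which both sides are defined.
No, this is NOT an identity.

Claim: cos(x+y) = cos(x) + cos(y).
Test a specific point where both sides are defined: x = π/4, y = π/6.
LHS = cos(x+y) ≈ 0.2588
RHS = cos(x) + cos(y) ≈ 1.5731
Since 0.2588 ≠ 1.5731, the equation fails at this point, so it cannot hold for all real values of x and y for which both sides are defined.
The correct expansion is cos(x+y) = cos(x)cos(y) - sin(x)sin(y); cosine is not additive.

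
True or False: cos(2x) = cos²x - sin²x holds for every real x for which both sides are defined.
Claim: cos(2x) = cos²x - sin²x.
Reasoning: Put y = x in the addition formula cos(x+y) = cos(x)cos(y) - sin(x)sin(y): cos(2x) = cos²x - sin²x.
So the two sides agree for every real x for which both sides are defined.

Conclusion: True.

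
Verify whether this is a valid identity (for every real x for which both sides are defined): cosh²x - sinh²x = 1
Claim: cosh²x - sinh²x = 1.
Reasoning: With cosh(x) = (e^x + e^-x)/2 and sinh(x) = (e^x - e^-x)/2: cosh²x = (e^(2x) + 2 + e^(-2x))/4 and sinh²x = (e^(2x) - 2 + e^(-2x))/4. Subtracting leaves 4/4 = 1.
So the two sides agree for every real x for which both sides are defined.

Conclusion: Yes, this is an identity.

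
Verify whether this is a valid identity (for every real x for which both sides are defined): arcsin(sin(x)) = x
Claim: arcsin(sin(x)) = x.
Test a specific point where both sides are defined: x = 2π/3.
LHS = arcsin(sin(x)) ≈ 1.0472
RHS = x ≈ 2.0944
Since 1.0472 ≠ 2.0944, the equation fails at this point, so it cannot hold for every real x for which both sides are defined.
arcsin only returns values in [-π/2, π/2], so arcsin(sin(x)) = x holds only for x in that interval, not for all real x.

Conclusion: No, this is NOT an identity.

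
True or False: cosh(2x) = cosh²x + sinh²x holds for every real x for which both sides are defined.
Claim: cosh(2x) = cosh²x + sinh²x.
Reasoning: cosh²x = (e^(2x) + 2 + e^(-2x))/4 and sinh²x = (e^(2x) - 2 + e^(-2x))/4. Adding gives (2e^(2x) + 2e^(-2x))/4 = (e^(2x) + e^(-2x))/2 = cosh(2x).
So the two sides agree for every real x for which both sides are defined.

Conclusion: True.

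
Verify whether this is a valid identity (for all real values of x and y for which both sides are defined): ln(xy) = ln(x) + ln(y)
Yes, this is an identity.

Claim: ln(xy) = ln(x) + ln(y).
Reasoning: Both sides are simultaneously defined only when x, y > 0. Write x = e^p, y = e^q (p = ln x, q = ln y). Then xy = e^p · e^q = e^(p+q), so ln(xy) = p + q = ln(x) + ln(y).
So the two sides agree for all real values of x and y for which both sides are defined.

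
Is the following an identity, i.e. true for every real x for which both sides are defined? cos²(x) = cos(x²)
No, this is NOT an identity.

Claim: cos²(x) = cos(x²).
Test a specific point where both sides are defined: x = π/2.
LHS = cos²(x) ≈ 0.0000
RHS = cos(x²) ≈ -0.7812
Since 0.0000 ≠ -0.7812, the equation fails at this point, so it cannot hold for every real x for which both sides are defined.
cos²(x) means (cos x)², squaring the output; cos(x²) squares the input. These are different functions.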